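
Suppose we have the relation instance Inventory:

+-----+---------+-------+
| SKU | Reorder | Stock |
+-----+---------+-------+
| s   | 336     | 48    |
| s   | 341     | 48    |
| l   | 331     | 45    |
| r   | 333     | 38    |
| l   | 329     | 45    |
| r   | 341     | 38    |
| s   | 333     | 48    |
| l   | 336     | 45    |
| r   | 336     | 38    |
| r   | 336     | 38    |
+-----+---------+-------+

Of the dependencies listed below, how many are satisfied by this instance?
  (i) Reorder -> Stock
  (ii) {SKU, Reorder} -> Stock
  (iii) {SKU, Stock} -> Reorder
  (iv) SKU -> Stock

(i) Reorder -> Stock: Reorder=336: 4 rows → Stock takes values {48, 45, 38} — violation; Reorder=341: 2 rows → Stock takes values {48, 38} — violation; Reorder=333: 2 rows → Stock takes values {38, 48} — violation — fails.
(ii) {SKU, Reorder} -> Stock: every LHS value maps to a single RHS value — holds.
(iii) {SKU, Stock} -> Reorder: (SKU=s, Stock=48): 3 rows → Reorder takes values {336, 341, 333} — violation; (SKU=l, Stock=45): 3 rows → Reorder takes values {331, 329, 336} — violation; (SKU=r, Stock=38): 4 rows → Reorder takes values {333, 341, 336} — violation — fails.
(iv) SKU -> Stock: every LHS value maps to a single RHS value — holds.
2 of the 4 dependencies hold.

2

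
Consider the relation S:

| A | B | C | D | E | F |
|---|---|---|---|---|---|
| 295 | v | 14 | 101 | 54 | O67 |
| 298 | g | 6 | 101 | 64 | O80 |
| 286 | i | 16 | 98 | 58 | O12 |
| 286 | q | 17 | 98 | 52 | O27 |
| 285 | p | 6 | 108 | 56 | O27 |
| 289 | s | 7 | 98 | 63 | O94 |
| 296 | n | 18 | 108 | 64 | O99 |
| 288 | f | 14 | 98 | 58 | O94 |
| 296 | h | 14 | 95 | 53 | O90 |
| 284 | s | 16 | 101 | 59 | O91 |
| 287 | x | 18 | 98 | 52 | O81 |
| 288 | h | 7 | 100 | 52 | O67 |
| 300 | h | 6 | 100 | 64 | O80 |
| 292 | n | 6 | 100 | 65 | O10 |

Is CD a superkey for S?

No

Two distinct rows share (C=6, D=100), so CD does not determine every attribute — not a superkey.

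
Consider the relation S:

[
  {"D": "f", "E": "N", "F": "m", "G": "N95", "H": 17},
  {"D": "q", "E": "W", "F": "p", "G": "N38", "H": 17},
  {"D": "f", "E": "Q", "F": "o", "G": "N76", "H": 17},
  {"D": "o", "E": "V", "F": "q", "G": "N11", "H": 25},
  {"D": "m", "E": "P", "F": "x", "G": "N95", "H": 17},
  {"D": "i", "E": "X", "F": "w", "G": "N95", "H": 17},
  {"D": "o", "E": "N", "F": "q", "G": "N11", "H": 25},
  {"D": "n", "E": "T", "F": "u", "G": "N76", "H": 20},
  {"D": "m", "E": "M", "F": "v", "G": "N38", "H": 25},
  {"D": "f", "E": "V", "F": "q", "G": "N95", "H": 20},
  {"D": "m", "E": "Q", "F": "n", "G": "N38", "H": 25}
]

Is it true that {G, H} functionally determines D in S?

No

(G=N95, H=17): 3 rows → D takes values {f, m, i} — violation
(G=N38, H=17): 1 row → D = q ✓
(G=N76, H=17): 1 row → D = f ✓
(G=N11, H=25): 2 rows → D = o, o ✓
(G=N76, H=20): 1 row → D = n ✓
(G=N38, H=25): 2 rows → D = m, m ✓
(G=N95, H=20): 1 row → D = f ✓
Two rows agree on {G, H} but differ on D, so {G, H} → D does not hold.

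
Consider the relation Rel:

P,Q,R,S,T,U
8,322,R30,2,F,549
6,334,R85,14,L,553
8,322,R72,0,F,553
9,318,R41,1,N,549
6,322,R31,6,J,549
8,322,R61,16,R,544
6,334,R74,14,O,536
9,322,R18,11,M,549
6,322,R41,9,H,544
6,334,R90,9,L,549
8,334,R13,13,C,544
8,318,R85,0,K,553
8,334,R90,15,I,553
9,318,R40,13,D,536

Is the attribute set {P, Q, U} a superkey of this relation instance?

Yes

All 14 rows have distinct {P, Q, U} values, so {P, Q, U} → (all attributes) holds and {P, Q, U} is a superkey.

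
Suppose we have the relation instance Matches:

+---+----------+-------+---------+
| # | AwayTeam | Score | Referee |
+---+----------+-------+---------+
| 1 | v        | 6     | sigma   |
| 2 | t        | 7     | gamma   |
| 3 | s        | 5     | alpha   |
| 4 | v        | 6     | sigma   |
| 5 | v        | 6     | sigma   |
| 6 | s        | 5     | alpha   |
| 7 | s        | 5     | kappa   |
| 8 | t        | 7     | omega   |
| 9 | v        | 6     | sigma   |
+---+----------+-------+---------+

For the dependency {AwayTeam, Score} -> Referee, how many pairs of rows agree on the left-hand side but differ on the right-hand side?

(AwayTeam=v, Score=6): all 4 rows agree on Referee — 0 pairs.
(AwayTeam=t, Score=7): violating pairs (2,8) — 1 pair.
(AwayTeam=s, Score=5): violating pairs (3,7), (6,7) — 2 pairs.

3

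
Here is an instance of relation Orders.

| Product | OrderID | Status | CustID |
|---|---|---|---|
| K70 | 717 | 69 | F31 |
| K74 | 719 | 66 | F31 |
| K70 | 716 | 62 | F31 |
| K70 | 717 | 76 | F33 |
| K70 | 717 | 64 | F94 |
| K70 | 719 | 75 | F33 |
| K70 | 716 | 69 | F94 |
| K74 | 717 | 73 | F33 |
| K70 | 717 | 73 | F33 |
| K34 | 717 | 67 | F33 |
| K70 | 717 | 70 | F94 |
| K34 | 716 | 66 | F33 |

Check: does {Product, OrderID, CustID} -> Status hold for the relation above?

(Product=K70, OrderID=717, CustID=F31): 1 row → Status = 69 ✓
(Product=K74, OrderID=719, CustID=F31): 1 row → Status = 66 ✓
(Product=K70, OrderID=716, CustID=F31): 1 row → Status = 62 ✓
(Product=K70, OrderID=717, CustID=F33): 2 rows → Status takes values {76, 73} — violation
(Product=K70, OrderID=717, CustID=F94): 2 rows → Status takes values {64, 70} — violation
(Product=K70, OrderID=719, CustID=F33): 1 row → Status = 75 ✓
(Product=K70, OrderID=716, CustID=F94): 1 row → Status = 69 ✓
(Product=K74, OrderID=717, CustID=F33): 1 row → Status = 73 ✓
(Product=K34, OrderID=717, CustID=F33): 1 row → Status = 67 ✓
(Product=K34, OrderID=716, CustID=F33): 1 row → Status = 66 ✓
Two rows agree on {Product, OrderID, CustID} but differ on Status, so {Product, OrderID, CustID} -> Status does not hold.

No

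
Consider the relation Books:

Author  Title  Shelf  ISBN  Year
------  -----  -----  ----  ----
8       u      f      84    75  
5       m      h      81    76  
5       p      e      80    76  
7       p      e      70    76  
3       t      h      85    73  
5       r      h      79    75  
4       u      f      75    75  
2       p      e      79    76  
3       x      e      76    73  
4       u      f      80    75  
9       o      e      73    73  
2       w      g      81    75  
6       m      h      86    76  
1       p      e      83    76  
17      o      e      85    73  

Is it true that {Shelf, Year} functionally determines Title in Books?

No

(Shelf=f, Year=75): 3 rows → Title = u, u, u ✓
(Shelf=h, Year=76): 2 rows → Title = m, m ✓
(Shelf=e, Year=76): 4 rows → Title = p, p, p, p ✓
(Shelf=h, Year=73): 1 row → Title = t ✓
(Shelf=h, Year=75): 1 row → Title = r ✓
(Shelf=e, Year=73): 3 rows → Title takes values {x, o} — violation
(Shelf=g, Year=75): 1 row → Title = w ✓
Two rows agree on {Shelf, Year} but differ on Title, so {Shelf, Year} → Title does not hold.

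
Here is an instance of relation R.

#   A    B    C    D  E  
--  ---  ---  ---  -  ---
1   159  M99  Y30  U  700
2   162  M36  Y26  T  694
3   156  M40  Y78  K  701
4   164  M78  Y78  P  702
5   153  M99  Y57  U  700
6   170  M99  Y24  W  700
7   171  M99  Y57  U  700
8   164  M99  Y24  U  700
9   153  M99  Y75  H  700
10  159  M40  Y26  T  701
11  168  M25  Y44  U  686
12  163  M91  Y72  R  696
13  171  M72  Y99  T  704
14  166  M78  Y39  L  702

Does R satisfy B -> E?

B=M99: rows 1, 5, 6, 7, 8, 9 → E = 700, 700, 700, 700, 700, 700 ✓
B=M36: row 2 → E = 694 ✓
B=M40: rows 3, 10 → E = 701, 701 ✓
B=M78: rows 4, 14 → E = 702, 702 ✓
B=M25: row 11 → E = 686 ✓
B=M91: row 12 → E = 696 ✓
B=M72: row 13 → E = 704 ✓
Every B value is associated with a single E value, so B -> E holds.

Yes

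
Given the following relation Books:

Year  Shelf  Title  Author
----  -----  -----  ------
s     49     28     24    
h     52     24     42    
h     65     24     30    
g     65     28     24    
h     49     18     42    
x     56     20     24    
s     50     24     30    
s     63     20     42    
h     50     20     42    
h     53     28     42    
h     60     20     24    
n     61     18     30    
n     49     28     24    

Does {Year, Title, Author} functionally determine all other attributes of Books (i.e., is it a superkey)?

Yes

All 13 rows have distinct {Year, Title, Author} values, so {Year, Title, Author} → (all attributes) holds and {Year, Title, Author} is a superkey.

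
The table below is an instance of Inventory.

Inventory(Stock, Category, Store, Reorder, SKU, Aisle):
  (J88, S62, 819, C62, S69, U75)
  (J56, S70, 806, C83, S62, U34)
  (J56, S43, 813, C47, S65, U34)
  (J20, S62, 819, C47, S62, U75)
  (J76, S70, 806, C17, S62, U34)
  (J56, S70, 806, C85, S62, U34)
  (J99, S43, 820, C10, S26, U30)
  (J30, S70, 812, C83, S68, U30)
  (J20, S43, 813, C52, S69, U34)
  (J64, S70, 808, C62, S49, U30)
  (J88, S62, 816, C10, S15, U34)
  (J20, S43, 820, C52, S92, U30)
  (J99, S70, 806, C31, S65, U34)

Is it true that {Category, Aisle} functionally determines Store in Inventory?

(Category=S62, Aisle=U75): 2 rows → Store = 819, 819 ✓
(Category=S70, Aisle=U34): 4 rows → Store = 806, 806, 806, 806 ✓
(Category=S43, Aisle=U34): 2 rows → Store = 813, 813 ✓
(Category=S43, Aisle=U30): 2 rows → Store = 820, 820 ✓
(Category=S70, Aisle=U30): 2 rows → Store takes values {812, 808} — violation
(Category=S62, Aisle=U34): 1 row → Store = 816 ✓
Two rows agree on {Category, Aisle} but differ on Store, so {Category, Aisle} -> Store does not hold.

No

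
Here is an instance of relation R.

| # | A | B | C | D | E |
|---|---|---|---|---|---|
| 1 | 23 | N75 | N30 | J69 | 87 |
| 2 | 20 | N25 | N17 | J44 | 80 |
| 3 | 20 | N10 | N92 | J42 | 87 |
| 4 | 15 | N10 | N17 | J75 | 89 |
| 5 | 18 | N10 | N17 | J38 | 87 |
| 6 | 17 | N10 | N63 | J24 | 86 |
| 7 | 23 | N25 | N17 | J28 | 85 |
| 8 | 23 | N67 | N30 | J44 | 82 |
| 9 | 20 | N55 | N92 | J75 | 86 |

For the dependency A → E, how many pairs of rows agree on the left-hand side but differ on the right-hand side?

6

A=23: violating pairs (1,7), (1,8), (7,8) — 3 pairs.
A=20: violating pairs (2,3), (2,9), (3,9) — 3 pairs.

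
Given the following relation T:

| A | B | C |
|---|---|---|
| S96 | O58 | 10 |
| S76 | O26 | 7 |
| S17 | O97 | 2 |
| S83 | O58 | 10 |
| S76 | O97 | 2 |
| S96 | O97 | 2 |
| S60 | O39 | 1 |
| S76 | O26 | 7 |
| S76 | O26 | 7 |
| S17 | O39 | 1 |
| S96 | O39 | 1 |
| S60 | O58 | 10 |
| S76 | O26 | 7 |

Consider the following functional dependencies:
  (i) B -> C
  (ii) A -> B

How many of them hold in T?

1

(i) B -> C: every LHS value maps to a single RHS value — holds.
(ii) A -> B: A=S96: 3 rows → B takes values {O58, O97, O39} — violation; A=S76: 5 rows → B takes values {O26, O97} — violation; A=S17: 2 rows → B takes values {O97, O39} — violation; A=S60: 2 rows → B takes values {O39, O58} — violation — fails.
1 of the 2 dependencies holds.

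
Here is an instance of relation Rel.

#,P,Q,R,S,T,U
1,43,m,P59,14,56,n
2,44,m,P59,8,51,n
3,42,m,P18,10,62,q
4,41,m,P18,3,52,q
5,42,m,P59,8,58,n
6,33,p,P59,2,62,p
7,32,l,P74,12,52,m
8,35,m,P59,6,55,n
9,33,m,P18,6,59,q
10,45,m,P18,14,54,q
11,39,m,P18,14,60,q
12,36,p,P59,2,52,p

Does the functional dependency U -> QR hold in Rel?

Yes

U=n: rows 1, 2, 5, 8 → {Q,R} = (m, P59), (m, P59), (m, P59), (m, P59) ✓
U=q: rows 3, 4, 9, 10, 11 → {Q,R} = (m, P18), (m, P18), (m, P18), (m, P18), (m, P18) ✓
U=p: rows 6, 12 → {Q,R} = (p, P59), (p, P59) ✓
U=m: row 7 → {Q,R} = (l, P74) ✓
Every U value is associated with a single QR value, so U -> QR holds.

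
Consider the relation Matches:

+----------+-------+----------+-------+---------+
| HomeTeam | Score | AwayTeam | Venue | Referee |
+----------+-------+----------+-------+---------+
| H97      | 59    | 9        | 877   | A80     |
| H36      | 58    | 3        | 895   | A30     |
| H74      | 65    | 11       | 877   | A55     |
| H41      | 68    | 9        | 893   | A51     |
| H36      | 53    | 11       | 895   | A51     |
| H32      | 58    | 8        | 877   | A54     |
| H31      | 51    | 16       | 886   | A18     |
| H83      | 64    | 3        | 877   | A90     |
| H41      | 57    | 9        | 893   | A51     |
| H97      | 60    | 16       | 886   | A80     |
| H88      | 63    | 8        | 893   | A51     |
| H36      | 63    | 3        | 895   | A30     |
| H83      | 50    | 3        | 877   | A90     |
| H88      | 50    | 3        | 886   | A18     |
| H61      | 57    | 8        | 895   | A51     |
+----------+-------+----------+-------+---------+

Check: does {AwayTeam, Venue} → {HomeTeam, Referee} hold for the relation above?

(AwayTeam=9, Venue=877): 1 row → {HomeTeam,Referee} = (H97, A80) ✓
(AwayTeam=3, Venue=895): 2 rows → {HomeTeam,Referee} = (H36, A30), (H36, A30) ✓
(AwayTeam=11, Venue=877): 1 row → {HomeTeam,Referee} = (H74, A55) ✓
(AwayTeam=9, Venue=893): 2 rows → {HomeTeam,Referee} = (H41, A51), (H41, A51) ✓
(AwayTeam=11, Venue=895): 1 row → {HomeTeam,Referee} = (H36, A51) ✓
(AwayTeam=8, Venue=877): 1 row → {HomeTeam,Referee} = (H32, A54) ✓
(AwayTeam=16, Venue=886): 2 rows → {HomeTeam,Referee} takes values {(H31, A18), (H97, A80)} — violation
(AwayTeam=3, Venue=877): 2 rows → {HomeTeam,Referee} = (H83, A90), (H83, A90) ✓
(AwayTeam=8, Venue=893): 1 row → {HomeTeam,Referee} = (H88, A51) ✓
(AwayTeam=3, Venue=886): 1 row → {HomeTeam,Referee} = (H88, A18) ✓
(AwayTeam=8, Venue=895): 1 row → {HomeTeam,Referee} = (H61, A51) ✓
Two rows agree on {AwayTeam, Venue} but differ on {HomeTeam, Referee}, so {AwayTeam, Venue} → {HomeTeam, Referee} does not hold.

No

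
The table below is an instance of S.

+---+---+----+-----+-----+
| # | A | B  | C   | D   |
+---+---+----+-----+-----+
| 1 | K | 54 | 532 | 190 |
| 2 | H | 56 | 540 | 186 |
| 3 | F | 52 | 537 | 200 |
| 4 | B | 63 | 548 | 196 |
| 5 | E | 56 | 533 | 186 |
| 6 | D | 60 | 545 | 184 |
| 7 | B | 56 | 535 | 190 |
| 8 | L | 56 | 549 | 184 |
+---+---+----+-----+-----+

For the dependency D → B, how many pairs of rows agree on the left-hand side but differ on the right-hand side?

D=190: violating pairs (1,7) — 1 pair.
D=186: all 2 rows agree on B — 0 pairs.
D=184: violating pairs (6,8) — 1 pair.

2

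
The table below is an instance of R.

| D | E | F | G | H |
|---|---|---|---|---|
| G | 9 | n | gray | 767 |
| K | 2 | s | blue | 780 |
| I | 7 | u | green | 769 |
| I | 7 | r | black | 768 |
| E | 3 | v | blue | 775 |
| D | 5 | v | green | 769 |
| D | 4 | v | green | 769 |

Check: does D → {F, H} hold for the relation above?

No

D=G: 1 row → {F,H} = (n, 767) ✓
D=K: 1 row → {F,H} = (s, 780) ✓
D=I: 2 rows → {F,H} takes values {(u, 769), (r, 768)} — violation
D=E: 1 row → {F,H} = (v, 775) ✓
D=D: 2 rows → {F,H} = (v, 769), (v, 769) ✓
Two rows agree on D but differ on {F, H}, so D → {F, H} does not hold.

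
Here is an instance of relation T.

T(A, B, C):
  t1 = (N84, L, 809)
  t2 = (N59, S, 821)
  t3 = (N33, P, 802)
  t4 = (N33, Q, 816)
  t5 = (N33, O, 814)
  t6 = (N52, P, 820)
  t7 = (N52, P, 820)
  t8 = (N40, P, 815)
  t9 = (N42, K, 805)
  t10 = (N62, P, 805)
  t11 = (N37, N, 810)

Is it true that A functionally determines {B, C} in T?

A=N84: row 1 → {B,C} = (L, 809) ✓
A=N59: row 2 → {B,C} = (S, 821) ✓
A=N33: rows 3, 4, 5 → {B,C} takes values {(P, 802), (Q, 816), (O, 814)} — violation
A=N52: rows 6, 7 → {B,C} = (P, 820), (P, 820) ✓
A=N40: row 8 → {B,C} = (P, 815) ✓
A=N42: row 9 → {B,C} = (K, 805) ✓
A=N62: row 10 → {B,C} = (P, 805) ✓
A=N37: row 11 → {B,C} = (N, 810) ✓
Two rows agree on A but differ on {B, C}, so A → {B, C} does not hold.

No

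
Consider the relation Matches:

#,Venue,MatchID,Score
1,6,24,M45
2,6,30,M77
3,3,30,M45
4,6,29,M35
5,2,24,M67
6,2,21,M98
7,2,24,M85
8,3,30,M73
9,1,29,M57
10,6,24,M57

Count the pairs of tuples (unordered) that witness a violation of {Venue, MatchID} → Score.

3

(Venue=6, MatchID=24): violating pairs (1,10) — 1 pair.
(Venue=3, MatchID=30): violating pairs (3,8) — 1 pair.
(Venue=2, MatchID=24): violating pairs (5,7) — 1 pair.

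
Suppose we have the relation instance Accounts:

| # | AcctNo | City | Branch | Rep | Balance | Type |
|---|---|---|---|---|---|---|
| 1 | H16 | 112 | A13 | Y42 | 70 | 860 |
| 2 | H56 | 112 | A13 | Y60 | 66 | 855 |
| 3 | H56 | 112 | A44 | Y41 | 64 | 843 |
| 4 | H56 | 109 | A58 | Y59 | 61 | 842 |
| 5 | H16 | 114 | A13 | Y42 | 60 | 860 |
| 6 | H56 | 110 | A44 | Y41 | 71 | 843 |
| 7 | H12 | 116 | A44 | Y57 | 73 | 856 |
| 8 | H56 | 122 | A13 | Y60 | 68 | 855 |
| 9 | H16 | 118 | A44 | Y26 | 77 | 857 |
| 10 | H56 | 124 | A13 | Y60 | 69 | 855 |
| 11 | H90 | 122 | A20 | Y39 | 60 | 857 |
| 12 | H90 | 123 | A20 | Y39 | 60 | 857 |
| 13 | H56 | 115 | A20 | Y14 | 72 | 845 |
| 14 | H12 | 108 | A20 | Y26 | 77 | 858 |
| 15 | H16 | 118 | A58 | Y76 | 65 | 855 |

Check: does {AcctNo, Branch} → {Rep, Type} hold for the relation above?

Yes

(AcctNo=H16, Branch=A13): rows 1, 5 → {Rep,Type} = (Y42, 860), (Y42, 860) ✓
(AcctNo=H56, Branch=A13): rows 2, 8, 10 → {Rep,Type} = (Y60, 855), (Y60, 855), (Y60, 855) ✓
(AcctNo=H56, Branch=A44): rows 3, 6 → {Rep,Type} = (Y41, 843), (Y41, 843) ✓
(AcctNo=H56, Branch=A58): row 4 → {Rep,Type} = (Y59, 842) ✓
(AcctNo=H12, Branch=A44): row 7 → {Rep,Type} = (Y57, 856) ✓
(AcctNo=H16, Branch=A44): row 9 → {Rep,Type} = (Y26, 857) ✓
(AcctNo=H90, Branch=A20): rows 11, 12 → {Rep,Type} = (Y39, 857), (Y39, 857) ✓
(AcctNo=H56, Branch=A20): row 13 → {Rep,Type} = (Y14, 845) ✓
(AcctNo=H12, Branch=A20): row 14 → {Rep,Type} = (Y26, 858) ✓
(AcctNo=H16, Branch=A58): row 15 → {Rep,Type} = (Y76, 855) ✓
Every {AcctNo, Branch} value is associated with a single {Rep, Type} value, so {AcctNo, Branch} → {Rep, Type} holds.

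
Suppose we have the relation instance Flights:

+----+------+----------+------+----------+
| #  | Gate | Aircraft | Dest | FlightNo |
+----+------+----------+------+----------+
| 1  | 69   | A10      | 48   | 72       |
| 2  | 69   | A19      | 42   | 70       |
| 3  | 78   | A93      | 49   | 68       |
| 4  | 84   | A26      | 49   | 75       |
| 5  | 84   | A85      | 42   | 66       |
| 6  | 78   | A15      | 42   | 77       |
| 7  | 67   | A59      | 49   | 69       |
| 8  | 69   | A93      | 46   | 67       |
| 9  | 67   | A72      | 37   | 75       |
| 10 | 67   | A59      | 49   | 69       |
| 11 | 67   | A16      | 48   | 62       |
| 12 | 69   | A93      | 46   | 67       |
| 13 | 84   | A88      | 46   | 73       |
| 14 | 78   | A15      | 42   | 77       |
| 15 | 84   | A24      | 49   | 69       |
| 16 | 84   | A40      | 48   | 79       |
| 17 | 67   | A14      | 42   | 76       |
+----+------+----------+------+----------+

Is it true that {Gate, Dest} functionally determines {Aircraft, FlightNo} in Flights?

(Gate=69, Dest=48): row 1 → {Aircraft,FlightNo} = (A10, 72) ✓
(Gate=69, Dest=42): row 2 → {Aircraft,FlightNo} = (A19, 70) ✓
(Gate=78, Dest=49): row 3 → {Aircraft,FlightNo} = (A93, 68) ✓
(Gate=84, Dest=49): rows 4, 15 → {Aircraft,FlightNo} takes values {(A26, 75), (A24, 69)} — violation
(Gate=84, Dest=42): row 5 → {Aircraft,FlightNo} = (A85, 66) ✓
(Gate=78, Dest=42): rows 6, 14 → {Aircraft,FlightNo} = (A15, 77), (A15, 77) ✓
(Gate=67, Dest=49): rows 7, 10 → {Aircraft,FlightNo} = (A59, 69), (A59, 69) ✓
(Gate=69, Dest=46): rows 8, 12 → {Aircraft,FlightNo} = (A93, 67), (A93, 67) ✓
(Gate=67, Dest=37): row 9 → {Aircraft,FlightNo} = (A72, 75) ✓
(Gate=67, Dest=48): row 11 → {Aircraft,FlightNo} = (A16, 62) ✓
(Gate=84, Dest=46): row 13 → {Aircraft,FlightNo} = (A88, 73) ✓
(Gate=84, Dest=48): row 16 → {Aircraft,FlightNo} = (A40, 79) ✓
(Gate=67, Dest=42): row 17 → {Aircraft,FlightNo} = (A14, 76) ✓
Two rows agree on {Gate, Dest} but differ on {Aircraft, FlightNo}, so {Gate, Dest} → {Aircraft, FlightNo} does not hold.

No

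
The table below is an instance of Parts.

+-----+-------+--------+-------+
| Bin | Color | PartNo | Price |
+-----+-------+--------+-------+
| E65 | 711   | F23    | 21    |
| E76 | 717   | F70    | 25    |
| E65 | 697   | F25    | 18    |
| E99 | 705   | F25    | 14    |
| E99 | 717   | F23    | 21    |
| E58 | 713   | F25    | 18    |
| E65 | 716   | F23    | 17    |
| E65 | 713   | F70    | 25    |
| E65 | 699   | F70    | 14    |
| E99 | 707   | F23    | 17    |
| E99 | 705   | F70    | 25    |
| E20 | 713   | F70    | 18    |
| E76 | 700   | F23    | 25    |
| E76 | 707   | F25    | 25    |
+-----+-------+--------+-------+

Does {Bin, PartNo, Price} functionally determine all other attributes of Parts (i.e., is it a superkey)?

All 14 rows have distinct {Bin, PartNo, Price} values, so {Bin, PartNo, Price} → (all attributes) holds and {Bin, PartNo, Price} is a superkey.

Yes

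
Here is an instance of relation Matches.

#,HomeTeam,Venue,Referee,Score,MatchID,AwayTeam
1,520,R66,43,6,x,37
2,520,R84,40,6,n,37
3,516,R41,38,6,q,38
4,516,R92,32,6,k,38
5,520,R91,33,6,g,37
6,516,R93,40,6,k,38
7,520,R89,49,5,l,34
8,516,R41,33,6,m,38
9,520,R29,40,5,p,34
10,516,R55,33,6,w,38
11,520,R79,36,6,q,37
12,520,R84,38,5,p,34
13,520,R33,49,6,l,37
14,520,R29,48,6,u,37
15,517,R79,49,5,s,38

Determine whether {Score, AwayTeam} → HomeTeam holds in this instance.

Yes

(Score=6, AwayTeam=37): rows 1, 2, 5, 11, 13, 14 → HomeTeam = 520, 520, 520, 520, 520, 520 ✓
(Score=6, AwayTeam=38): rows 3, 4, 6, 8, 10 → HomeTeam = 516, 516, 516, 516, 516 ✓
(Score=5, AwayTeam=34): rows 7, 9, 12 → HomeTeam = 520, 520, 520 ✓
(Score=5, AwayTeam=38): row 15 → HomeTeam = 517 ✓
Every {Score, AwayTeam} value is associated with a single HomeTeam value, so {Score, AwayTeam} → HomeTeam holds.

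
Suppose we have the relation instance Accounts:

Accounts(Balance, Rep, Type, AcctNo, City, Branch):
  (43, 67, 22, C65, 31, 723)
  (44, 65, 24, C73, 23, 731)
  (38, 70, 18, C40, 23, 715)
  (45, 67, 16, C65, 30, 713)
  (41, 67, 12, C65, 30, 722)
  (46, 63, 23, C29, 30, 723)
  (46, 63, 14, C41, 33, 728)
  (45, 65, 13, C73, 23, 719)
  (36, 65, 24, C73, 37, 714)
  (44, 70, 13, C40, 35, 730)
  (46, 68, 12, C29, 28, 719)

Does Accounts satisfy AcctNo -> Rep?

No

AcctNo=C65: 3 rows → Rep = 67, 67, 67 ✓
AcctNo=C73: 3 rows → Rep = 65, 65, 65 ✓
AcctNo=C40: 2 rows → Rep = 70, 70 ✓
AcctNo=C29: 2 rows → Rep takes values {63, 68} — violation
AcctNo=C41: 1 row → Rep = 63 ✓
Two rows agree on AcctNo but differ on Rep, so AcctNo -> Rep does not hold.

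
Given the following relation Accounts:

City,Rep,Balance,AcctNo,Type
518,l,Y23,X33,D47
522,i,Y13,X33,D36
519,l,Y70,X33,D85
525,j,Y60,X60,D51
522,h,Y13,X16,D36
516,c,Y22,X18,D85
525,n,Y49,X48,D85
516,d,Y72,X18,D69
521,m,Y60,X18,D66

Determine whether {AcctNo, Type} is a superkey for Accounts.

All 9 rows have distinct {AcctNo, Type} values, so {AcctNo, Type} → (all attributes) holds and {AcctNo, Type} is a superkey.

Yes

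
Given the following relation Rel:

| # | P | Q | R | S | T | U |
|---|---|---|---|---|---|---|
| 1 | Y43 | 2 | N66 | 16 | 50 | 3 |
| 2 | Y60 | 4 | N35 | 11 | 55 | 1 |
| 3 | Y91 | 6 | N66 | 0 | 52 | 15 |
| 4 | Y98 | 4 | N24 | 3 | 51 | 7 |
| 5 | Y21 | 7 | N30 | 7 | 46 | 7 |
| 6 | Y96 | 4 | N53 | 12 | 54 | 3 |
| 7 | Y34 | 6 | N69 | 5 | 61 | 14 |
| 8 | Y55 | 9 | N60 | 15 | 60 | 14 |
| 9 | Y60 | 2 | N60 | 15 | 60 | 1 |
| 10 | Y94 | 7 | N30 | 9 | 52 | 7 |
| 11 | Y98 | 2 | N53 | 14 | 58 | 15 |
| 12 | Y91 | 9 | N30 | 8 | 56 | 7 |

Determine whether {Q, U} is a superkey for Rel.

Rows 5 and 10 have the same {Q, U} value (Q=7, U=7) but are distinct tuples, so {Q, U} does not determine every attribute — not a superkey.

No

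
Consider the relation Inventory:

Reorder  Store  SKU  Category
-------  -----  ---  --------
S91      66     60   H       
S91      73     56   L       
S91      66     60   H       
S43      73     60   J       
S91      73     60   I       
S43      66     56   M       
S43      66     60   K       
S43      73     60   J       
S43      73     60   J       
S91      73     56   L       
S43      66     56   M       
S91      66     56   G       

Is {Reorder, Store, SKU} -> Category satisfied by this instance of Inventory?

(Reorder=S91, Store=66, SKU=60): 2 rows → Category = H, H ✓
(Reorder=S91, Store=73, SKU=56): 2 rows → Category = L, L ✓
(Reorder=S43, Store=73, SKU=60): 3 rows → Category = J, J, J ✓
(Reorder=S91, Store=73, SKU=60): 1 row → Category = I ✓
(Reorder=S43, Store=66, SKU=56): 2 rows → Category = M, M ✓
(Reorder=S43, Store=66, SKU=60): 1 row → Category = K ✓
(Reorder=S91, Store=66, SKU=56): 1 row → Category = G ✓
Every {Reorder, Store, SKU} value is associated with a single Category value, so {Reorder, Store, SKU} -> Category holds.

Yes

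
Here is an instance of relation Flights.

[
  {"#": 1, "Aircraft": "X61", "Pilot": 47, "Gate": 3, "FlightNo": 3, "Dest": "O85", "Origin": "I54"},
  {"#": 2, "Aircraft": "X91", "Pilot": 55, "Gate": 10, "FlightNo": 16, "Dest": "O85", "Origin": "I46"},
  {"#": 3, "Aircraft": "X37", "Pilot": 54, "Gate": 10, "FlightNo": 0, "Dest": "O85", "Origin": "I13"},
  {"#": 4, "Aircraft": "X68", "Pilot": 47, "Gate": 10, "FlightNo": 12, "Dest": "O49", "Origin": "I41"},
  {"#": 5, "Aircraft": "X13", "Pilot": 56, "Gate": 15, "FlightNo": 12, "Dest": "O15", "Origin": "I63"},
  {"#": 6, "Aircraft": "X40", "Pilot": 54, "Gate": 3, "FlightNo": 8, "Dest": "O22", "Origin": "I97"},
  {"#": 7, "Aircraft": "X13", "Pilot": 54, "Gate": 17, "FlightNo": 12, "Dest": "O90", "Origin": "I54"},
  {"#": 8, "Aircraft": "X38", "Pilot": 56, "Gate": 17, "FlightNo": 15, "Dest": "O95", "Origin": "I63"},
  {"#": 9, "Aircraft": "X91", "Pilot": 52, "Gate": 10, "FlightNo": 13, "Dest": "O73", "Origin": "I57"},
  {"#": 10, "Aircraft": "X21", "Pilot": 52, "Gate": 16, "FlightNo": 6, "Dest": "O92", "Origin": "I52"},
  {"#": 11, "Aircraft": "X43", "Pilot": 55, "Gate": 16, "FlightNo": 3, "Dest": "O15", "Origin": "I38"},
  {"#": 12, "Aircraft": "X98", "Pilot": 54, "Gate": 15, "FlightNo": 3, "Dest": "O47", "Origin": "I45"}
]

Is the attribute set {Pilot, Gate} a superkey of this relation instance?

Yes

All 12 rows have distinct {Pilot, Gate} values, so {Pilot, Gate} → (all attributes) holds and {Pilot, Gate} is a superkey.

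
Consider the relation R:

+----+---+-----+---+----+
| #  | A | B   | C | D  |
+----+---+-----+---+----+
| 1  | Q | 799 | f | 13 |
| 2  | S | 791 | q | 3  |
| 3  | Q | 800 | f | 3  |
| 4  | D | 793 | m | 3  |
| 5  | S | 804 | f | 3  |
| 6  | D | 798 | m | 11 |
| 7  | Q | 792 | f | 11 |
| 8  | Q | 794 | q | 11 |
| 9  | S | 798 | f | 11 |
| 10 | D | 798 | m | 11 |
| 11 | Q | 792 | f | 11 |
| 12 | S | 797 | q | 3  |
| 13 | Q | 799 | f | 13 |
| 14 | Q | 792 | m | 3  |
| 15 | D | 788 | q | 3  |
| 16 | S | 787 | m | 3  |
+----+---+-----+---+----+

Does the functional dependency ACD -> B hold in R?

(A=Q, C=f, D=13): rows 1, 13 → B = 799, 799 ✓
(A=S, C=q, D=3): rows 2, 12 → B takes values {791, 797} — violation
(A=Q, C=f, D=3): row 3 → B = 800 ✓
(A=D, C=m, D=3): row 4 → B = 793 ✓
(A=S, C=f, D=3): row 5 → B = 804 ✓
(A=D, C=m, D=11): rows 6, 10 → B = 798, 798 ✓
(A=Q, C=f, D=11): rows 7, 11 → B = 792, 792 ✓
(A=Q, C=q, D=11): row 8 → B = 794 ✓
(A=S, C=f, D=11): row 9 → B = 798 ✓
(A=Q, C=m, D=3): row 14 → B = 792 ✓
(A=D, C=q, D=3): row 15 → B = 788 ✓
(A=S, C=m, D=3): row 16 → B = 787 ✓
Two rows agree on ACD but differ on B, so ACD -> B does not hold.

No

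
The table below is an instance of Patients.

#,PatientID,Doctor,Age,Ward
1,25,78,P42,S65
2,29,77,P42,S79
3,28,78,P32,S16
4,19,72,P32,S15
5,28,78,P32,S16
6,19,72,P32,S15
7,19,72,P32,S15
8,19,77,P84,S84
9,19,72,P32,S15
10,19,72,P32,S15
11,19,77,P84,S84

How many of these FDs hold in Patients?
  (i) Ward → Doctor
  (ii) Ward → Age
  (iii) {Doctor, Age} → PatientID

3

(i) Ward → Doctor: every LHS value maps to a single RHS value — holds.
(ii) Ward → Age: every LHS value maps to a single RHS value — holds.
(iii) {Doctor, Age} → PatientID: every LHS value maps to a single RHS value — holds.
3 of the 3 dependencies hold.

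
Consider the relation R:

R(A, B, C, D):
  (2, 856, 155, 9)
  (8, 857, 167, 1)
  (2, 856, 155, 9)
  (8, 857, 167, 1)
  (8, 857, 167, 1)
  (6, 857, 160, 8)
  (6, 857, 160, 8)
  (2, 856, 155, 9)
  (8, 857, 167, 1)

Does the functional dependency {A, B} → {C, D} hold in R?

Yes

(A=2, B=856): 3 rows → {C,D} = (155, 9), (155, 9), (155, 9) ✓
(A=8, B=857): 4 rows → {C,D} = (167, 1), (167, 1), (167, 1), (167, 1) ✓
(A=6, B=857): 2 rows → {C,D} = (160, 8), (160, 8) ✓
Every {A, B} value is associated with a single {C, D} value, so {A, B} → {C, D} holds.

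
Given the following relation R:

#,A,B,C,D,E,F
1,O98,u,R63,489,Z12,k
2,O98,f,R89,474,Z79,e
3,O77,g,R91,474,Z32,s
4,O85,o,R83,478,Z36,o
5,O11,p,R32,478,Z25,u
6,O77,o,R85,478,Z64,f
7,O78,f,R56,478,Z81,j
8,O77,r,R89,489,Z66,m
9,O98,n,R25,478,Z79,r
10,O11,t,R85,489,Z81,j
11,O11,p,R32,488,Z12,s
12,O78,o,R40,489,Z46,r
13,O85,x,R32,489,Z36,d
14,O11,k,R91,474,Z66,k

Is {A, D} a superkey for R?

All 14 rows have distinct {A, D} values, so {A, D} → (all attributes) holds and {A, D} is a superkey.

Yes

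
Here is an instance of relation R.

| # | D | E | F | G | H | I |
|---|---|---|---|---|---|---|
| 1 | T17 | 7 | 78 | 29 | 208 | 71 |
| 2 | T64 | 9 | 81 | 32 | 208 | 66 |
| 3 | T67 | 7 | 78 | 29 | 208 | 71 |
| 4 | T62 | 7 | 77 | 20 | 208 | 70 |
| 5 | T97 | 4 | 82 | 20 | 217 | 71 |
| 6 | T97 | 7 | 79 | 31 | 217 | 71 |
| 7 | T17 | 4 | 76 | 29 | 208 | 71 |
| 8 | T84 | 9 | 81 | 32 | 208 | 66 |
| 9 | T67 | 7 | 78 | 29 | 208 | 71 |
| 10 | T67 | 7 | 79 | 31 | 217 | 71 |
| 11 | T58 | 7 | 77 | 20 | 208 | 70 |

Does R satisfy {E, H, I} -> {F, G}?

(E=7, H=208, I=71): rows 1, 3, 9 → {F,G} = (78, 29), (78, 29), (78, 29) ✓
(E=9, H=208, I=66): rows 2, 8 → {F,G} = (81, 32), (81, 32) ✓
(E=7, H=208, I=70): rows 4, 11 → {F,G} = (77, 20), (77, 20) ✓
(E=4, H=217, I=71): row 5 → {F,G} = (82, 20) ✓
(E=7, H=217, I=71): rows 6, 10 → {F,G} = (79, 31), (79, 31) ✓
(E=4, H=208, I=71): row 7 → {F,G} = (76, 29) ✓
Every {E, H, I} value is associated with a single {F, G} value, so {E, H, I} -> {F, G} holds.

Yes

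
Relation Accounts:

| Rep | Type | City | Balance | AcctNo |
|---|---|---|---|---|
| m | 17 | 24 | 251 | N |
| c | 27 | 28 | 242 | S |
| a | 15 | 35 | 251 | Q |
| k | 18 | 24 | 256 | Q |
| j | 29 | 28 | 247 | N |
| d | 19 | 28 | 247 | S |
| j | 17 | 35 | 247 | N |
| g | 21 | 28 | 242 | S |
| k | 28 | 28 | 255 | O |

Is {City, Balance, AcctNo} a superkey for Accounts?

No

Two distinct rows share (City=28, Balance=242, AcctNo=S), so {City, Balance, AcctNo} does not determine every attribute — not a superkey.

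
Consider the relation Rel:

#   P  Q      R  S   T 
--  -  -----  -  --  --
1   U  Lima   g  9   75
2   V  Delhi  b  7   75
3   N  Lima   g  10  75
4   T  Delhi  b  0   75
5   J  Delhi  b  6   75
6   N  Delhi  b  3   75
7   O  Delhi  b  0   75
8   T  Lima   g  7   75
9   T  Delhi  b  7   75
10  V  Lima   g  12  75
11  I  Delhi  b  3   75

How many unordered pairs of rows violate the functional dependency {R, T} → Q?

0

(R=g, T=75): all 4 rows agree on Q — 0 pairs.
(R=b, T=75): all 7 rows agree on Q — 0 pairs.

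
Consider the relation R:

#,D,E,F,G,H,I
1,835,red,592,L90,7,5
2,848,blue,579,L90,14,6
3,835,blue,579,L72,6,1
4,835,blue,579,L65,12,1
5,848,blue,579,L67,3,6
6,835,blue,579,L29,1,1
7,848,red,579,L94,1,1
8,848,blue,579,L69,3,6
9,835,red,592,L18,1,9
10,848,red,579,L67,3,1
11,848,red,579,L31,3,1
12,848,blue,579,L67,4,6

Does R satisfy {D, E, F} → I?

No

(D=835, E=red, F=592): rows 1, 9 → I takes values {5, 9} — violation
(D=848, E=blue, F=579): rows 2, 5, 8, 12 → I = 6, 6, 6, 6 ✓
(D=835, E=blue, F=579): rows 3, 4, 6 → I = 1, 1, 1 ✓
(D=848, E=red, F=579): rows 7, 10, 11 → I = 1, 1, 1 ✓
Two rows agree on {D, E, F} but differ on I, so {D, E, F} → I does not hold.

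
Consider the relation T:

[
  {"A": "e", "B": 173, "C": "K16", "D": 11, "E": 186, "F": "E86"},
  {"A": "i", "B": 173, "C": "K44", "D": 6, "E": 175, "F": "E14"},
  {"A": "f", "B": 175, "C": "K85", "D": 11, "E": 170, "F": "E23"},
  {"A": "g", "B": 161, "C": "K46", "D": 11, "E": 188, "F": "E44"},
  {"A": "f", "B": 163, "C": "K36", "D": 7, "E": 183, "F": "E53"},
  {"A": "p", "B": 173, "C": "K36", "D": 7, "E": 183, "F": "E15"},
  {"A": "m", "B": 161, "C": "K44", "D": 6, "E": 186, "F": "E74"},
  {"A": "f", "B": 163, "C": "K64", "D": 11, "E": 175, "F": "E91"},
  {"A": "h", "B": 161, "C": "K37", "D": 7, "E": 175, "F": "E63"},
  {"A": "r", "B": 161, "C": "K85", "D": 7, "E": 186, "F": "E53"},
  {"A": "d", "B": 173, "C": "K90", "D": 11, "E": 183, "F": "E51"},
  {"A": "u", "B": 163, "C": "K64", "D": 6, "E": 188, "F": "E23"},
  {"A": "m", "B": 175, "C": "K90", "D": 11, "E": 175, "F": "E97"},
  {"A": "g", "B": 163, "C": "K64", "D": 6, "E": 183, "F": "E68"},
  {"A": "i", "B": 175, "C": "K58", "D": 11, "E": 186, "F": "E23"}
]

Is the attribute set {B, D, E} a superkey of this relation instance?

Yes

All 15 rows have distinct {B, D, E} values, so {B, D, E} → (all attributes) holds and {B, D, E} is a superkey.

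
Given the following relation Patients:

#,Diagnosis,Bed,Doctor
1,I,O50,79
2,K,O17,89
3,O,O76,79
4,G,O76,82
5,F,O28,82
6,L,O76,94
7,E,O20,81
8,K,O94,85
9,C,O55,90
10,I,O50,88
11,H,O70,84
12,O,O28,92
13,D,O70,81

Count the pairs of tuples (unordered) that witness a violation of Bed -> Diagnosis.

5

Bed=O50: all 2 rows agree on Diagnosis — 0 pairs.
Bed=O76: violating pairs (3,4), (3,6), (4,6) — 3 pairs.
Bed=O28: violating pairs (5,12) — 1 pair.
Bed=O70: violating pairs (11,13) — 1 pair.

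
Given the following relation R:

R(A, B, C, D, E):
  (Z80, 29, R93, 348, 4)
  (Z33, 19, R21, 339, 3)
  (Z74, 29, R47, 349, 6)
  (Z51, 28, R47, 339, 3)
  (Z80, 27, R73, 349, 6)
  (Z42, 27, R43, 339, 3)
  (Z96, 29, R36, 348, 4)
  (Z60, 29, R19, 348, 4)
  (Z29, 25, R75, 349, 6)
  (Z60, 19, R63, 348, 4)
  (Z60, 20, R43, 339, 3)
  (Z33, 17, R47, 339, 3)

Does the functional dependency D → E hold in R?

Yes

D=348: 4 rows → E = 4, 4, 4, 4 ✓
D=339: 5 rows → E = 3, 3, 3, 3, 3 ✓
D=349: 3 rows → E = 6, 6, 6 ✓
Every D value is associated with a single E value, so D → E holds.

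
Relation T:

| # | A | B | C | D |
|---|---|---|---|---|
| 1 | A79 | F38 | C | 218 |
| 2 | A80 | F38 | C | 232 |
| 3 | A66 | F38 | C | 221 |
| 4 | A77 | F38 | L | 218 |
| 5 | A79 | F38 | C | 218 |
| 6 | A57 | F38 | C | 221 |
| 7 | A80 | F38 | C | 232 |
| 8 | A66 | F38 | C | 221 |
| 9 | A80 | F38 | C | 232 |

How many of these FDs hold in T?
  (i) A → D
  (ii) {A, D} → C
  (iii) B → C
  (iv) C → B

(i) A → D: every LHS value maps to a single RHS value — holds.
(ii) {A, D} → C: every LHS value maps to a single RHS value — holds.
(iii) B → C: B=F38: rows 1, 2, 3, 4, 5, 6, 7, 8, 9 → C takes values {C, L} — violation — fails.
(iv) C → B: every LHS value maps to a single RHS value — holds.
3 of the 4 dependencies hold.

3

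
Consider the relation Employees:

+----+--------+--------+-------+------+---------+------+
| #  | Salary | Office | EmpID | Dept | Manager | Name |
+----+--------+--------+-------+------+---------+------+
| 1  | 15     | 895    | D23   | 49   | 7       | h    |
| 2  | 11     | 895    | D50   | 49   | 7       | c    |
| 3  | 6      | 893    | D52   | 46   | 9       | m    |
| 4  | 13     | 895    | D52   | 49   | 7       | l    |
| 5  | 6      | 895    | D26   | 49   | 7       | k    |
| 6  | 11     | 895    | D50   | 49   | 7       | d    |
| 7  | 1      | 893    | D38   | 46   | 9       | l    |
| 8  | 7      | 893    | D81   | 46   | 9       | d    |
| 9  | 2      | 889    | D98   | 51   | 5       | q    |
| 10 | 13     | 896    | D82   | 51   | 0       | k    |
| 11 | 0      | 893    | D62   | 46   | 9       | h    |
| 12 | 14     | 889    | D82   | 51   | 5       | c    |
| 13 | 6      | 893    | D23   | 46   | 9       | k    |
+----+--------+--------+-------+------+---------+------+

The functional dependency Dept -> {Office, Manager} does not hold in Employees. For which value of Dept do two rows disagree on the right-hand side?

51

Dept=49: rows 1, 2, 4, 5, 6 → {Office,Manager} = (895, 7), (895, 7), (895, 7), (895, 7), (895, 7) ✓
Dept=46: rows 3, 7, 8, 11, 13 → {Office,Manager} = (893, 9), (893, 9), (893, 9), (893, 9), (893, 9) ✓
Dept=51: rows 9, 10, 12 → {Office,Manager} takes values {(889, 5), (896, 0)} — violation
The only Dept value with inconsistent RHS is Dept=51.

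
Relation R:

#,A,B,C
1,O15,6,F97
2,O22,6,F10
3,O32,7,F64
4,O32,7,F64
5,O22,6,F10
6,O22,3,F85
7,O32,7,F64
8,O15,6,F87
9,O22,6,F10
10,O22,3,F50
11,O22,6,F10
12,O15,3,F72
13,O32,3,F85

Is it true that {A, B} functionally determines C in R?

(A=O15, B=6): rows 1, 8 → C takes values {F97, F87} — violation
(A=O22, B=6): rows 2, 5, 9, 11 → C = F10, F10, F10, F10 ✓
(A=O32, B=7): rows 3, 4, 7 → C = F64, F64, F64 ✓
(A=O22, B=3): rows 6, 10 → C takes values {F85, F50} — violation
(A=O15, B=3): row 12 → C = F72 ✓
(A=O32, B=3): row 13 → C = F85 ✓
Two rows agree on {A, B} but differ on C, so {A, B} → C does not hold.

No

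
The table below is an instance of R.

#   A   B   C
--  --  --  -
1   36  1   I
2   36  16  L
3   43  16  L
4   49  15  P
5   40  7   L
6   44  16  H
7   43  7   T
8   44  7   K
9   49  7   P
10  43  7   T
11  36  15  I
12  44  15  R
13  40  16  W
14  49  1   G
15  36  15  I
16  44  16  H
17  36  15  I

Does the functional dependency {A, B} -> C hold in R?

(A=36, B=1): row 1 → C = I ✓
(A=36, B=16): row 2 → C = L ✓
(A=43, B=16): row 3 → C = L ✓
(A=49, B=15): row 4 → C = P ✓
(A=40, B=7): row 5 → C = L ✓
(A=44, B=16): rows 6, 16 → C = H, H ✓
(A=43, B=7): rows 7, 10 → C = T, T ✓
(A=44, B=7): row 8 → C = K ✓
(A=49, B=7): row 9 → C = P ✓
(A=36, B=15): rows 11, 15, 17 → C = I, I, I ✓
(A=44, B=15): row 12 → C = R ✓
(A=40, B=16): row 13 → C = W ✓
(A=49, B=1): row 14 → C = G ✓
Every {A, B} value is associated with a single C value, so {A, B} -> C holds.

Yes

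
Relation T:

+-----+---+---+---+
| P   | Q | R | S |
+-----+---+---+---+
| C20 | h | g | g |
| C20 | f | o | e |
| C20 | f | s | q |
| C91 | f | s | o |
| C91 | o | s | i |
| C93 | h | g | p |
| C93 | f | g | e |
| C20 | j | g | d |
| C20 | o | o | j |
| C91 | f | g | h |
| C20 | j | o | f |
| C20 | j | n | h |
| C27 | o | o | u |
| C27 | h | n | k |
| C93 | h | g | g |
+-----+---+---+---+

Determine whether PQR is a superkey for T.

Two distinct rows share (P=C93, Q=h, R=g), so PQR does not determine every attribute — not a superkey.

No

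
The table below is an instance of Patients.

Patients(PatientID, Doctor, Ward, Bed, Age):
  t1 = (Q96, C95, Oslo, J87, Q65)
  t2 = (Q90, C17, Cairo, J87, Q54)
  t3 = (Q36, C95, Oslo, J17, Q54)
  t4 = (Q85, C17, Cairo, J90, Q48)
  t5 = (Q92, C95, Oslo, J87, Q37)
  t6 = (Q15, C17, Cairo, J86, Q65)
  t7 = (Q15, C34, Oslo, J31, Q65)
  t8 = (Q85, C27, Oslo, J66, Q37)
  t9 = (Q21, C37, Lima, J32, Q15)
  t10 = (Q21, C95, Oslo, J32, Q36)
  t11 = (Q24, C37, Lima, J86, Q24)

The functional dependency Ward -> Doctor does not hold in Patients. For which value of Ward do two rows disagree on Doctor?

Oslo

Ward=Oslo: rows 1, 3, 5, 7, 8, 10 → Doctor takes values {C95, C34, C27} — violation
Ward=Cairo: rows 2, 4, 6 → Doctor = C17, C17, C17 ✓
Ward=Lima: rows 9, 11 → Doctor = C37, C37 ✓
The only Ward value with inconsistent Doctor is Ward=Oslo.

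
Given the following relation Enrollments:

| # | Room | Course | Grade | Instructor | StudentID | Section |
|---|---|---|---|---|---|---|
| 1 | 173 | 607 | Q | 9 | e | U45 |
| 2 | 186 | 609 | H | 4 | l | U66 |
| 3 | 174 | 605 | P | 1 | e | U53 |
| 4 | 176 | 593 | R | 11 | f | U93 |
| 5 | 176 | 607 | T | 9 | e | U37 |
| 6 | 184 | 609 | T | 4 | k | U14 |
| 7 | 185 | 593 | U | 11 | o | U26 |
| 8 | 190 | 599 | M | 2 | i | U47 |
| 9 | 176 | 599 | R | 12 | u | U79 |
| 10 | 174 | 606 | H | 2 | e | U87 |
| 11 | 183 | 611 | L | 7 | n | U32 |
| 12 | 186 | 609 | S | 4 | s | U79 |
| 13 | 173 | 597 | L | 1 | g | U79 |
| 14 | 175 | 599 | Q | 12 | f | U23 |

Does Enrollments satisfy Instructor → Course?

No

Instructor=9: rows 1, 5 → Course = 607, 607 ✓
Instructor=4: rows 2, 6, 12 → Course = 609, 609, 609 ✓
Instructor=1: rows 3, 13 → Course takes values {605, 597} — violation
Instructor=11: rows 4, 7 → Course = 593, 593 ✓
Instructor=2: rows 8, 10 → Course takes values {599, 606} — violation
Instructor=12: rows 9, 14 → Course = 599, 599 ✓
Instructor=7: row 11 → Course = 611 ✓
Two rows agree on Instructor but differ on Course, so Instructor → Course does not hold.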